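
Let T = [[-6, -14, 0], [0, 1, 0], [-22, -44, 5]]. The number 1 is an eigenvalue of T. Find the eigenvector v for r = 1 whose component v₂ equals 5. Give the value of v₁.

-10

T − 1I = [[-7, -14, 0], [0, 0, 0], [-22, -44, 4]].
Solving (T − 1I)v = 0 gives the eigenspace spanned by (-10, 5, 0).
With v₂ = 5, v = (-10, 5, 0), so v₁ = -10.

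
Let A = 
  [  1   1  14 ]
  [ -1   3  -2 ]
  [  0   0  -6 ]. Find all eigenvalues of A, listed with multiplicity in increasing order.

Characteristic polynomial: p(μ) = μ^3 + 2μ^2 - 20μ + 24 = (μ - 2)^2(μ + 6).
Roots (with multiplicity): -6, 2, 2.

-6, 2, 2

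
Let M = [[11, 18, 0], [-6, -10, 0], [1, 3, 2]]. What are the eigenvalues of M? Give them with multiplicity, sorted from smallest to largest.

Characteristic polynomial: p(λ) = λ^3 - 3λ^2 + 4 = (λ - 2)^2(λ + 1).
Roots (with multiplicity): -1, 2, 2.

-1, 2, 2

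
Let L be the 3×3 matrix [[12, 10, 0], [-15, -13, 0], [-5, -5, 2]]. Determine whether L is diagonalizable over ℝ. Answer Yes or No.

Characteristic polynomial: p(μ) = μ^3 - μ^2 - 8μ + 12 = (μ - 2)^2(μ + 3).
μ = 2 has algebraic multiplicity 2; rank(L − 2I) = 1, so geometric multiplicity = 2.
Every eigenvalue has geometric = algebraic multiplicity, so L is diagonalizable.

Yes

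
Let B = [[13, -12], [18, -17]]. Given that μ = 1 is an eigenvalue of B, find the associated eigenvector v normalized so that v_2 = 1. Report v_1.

B − 1I = [[12, -12], [18, -18]].
Solving (B − 1I)v = 0 gives the eigenspace spanned by (1, 1).
With v_2 = 1, v = (1, 1), so v_1 = 1.

1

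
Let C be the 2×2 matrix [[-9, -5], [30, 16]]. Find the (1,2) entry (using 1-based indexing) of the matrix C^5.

-7775

Characteristic polynomial: λ^2 - 7λ + 6 = (λ - 6)(λ - 1), so the eigenvalues are 1, 6.
λ=6: eigenvector (1, -3).
λ=1: eigenvector (1, -2).
P = [[1, 1], [-3, -2]], D = diag(6, 1), P⁻¹ = [[-2, -1], [3, 1]].
C⁵ = P·diag(7776, 1)·P⁻¹ = [[-15549, -7775], [46650, 23326]].
The requested entry is -7775.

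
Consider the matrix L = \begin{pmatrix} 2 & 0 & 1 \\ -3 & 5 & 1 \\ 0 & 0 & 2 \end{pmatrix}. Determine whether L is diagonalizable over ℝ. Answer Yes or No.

No

Characteristic polynomial: p(λ) = λ^3 - 9λ^2 + 24λ - 20 = (λ - 5)(λ - 2)^2.
λ = 2 has algebraic multiplicity 2; rank(L − 2I) = 2, so geometric multiplicity = 1.
Geometric multiplicity < algebraic multiplicity, so L is not diagonalizable.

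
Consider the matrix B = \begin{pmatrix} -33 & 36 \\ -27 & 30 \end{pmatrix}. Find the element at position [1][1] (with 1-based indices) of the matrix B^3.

-945

Characteristic polynomial: s^2 + 3s - 18 = (s - 3)(s + 6), so the eigenvalues are -6, 3.
s=3: eigenvector (1, 1).
s=-6: eigenvector (4, 3).
P = [[1, 4], [1, 3]], D = diag(3, -6), P⁻¹ = [[-3, 4], [1, -1]].
B³ = P·diag(27, -216)·P⁻¹ = [[-945, 972], [-729, 756]].
The requested entry is -945.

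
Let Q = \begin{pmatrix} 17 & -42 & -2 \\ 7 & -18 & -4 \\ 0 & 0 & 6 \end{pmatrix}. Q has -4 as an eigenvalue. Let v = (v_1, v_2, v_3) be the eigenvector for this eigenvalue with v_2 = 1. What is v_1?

Q + 4I = [[21, -42, -2], [7, -14, -4], [0, 0, 10]].
Solving (Q + 4I)v = 0 gives the eigenspace spanned by (2, 1, 0).
With v_2 = 1, v = (2, 1, 0), so v_1 = 2.

2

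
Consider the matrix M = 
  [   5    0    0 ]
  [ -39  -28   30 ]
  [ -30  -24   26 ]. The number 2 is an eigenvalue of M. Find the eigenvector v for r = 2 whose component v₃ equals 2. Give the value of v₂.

M − 2I = [[3, 0, 0], [-39, -30, 30], [-30, -24, 24]].
Solving (M − 2I)v = 0 gives the eigenspace spanned by (0, 2, 2).
With v₃ = 2, v = (0, 2, 2), so v₂ = 2.

2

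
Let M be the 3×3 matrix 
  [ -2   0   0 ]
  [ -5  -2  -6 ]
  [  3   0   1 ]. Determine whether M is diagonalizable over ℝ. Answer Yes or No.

No

Characteristic polynomial: p(t) = t^3 + 3t^2 - 4 = (t - 1)(t + 2)^2.
t = -2 has algebraic multiplicity 2; rank(M + 2I) = 2, so geometric multiplicity = 1.
Geometric multiplicity < algebraic multiplicity, so M is not diagonalizable.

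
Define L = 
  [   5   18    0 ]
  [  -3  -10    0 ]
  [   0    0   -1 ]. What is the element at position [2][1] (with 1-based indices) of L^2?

15

Characteristic polynomial: λ^3 + 6λ^2 + 9λ + 4 = (λ + 1)^2(λ + 4), so the eigenvalues are -4, -1, -1.
λ=-1: eigenvector (3, -1, 0).
λ=-1: eigenvector (0, 0, 1).
λ=-4: eigenvector (-2, 1, 0).
P = [[3, 0, -2], [-1, 0, 1], [0, 1, 0]], D = diag(-1, -1, -4), P⁻¹ = [[1, 2, 0], [0, 0, 1], [1, 3, 0]].
L² = P·diag(1, 1, 16)·P⁻¹ = [[-29, -90, 0], [15, 46, 0], [0, 0, 1]].
The requested entry is 15.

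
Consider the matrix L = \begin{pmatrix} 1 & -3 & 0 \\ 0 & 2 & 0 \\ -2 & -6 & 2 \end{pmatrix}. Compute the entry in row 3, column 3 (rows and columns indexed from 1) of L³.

Characteristic polynomial: μ^3 - 5μ^2 + 8μ - 4 = (μ - 2)^2(μ - 1), so the eigenvalues are 1, 2, 2.
μ=2: eigenvector (-3, 1, -6).
μ=1: eigenvector (1, 0, 2).
μ=2: eigenvector (6, -2, 13).
P = [[-3, 1, 6], [1, 0, -2], [-6, 2, 13]], D = diag(2, 1, 2), P⁻¹ = [[-4, 1, 2], [1, 3, 0], [-2, 0, 1]].
L³ = P·diag(8, 1, 8)·P⁻¹ = [[1, -21, 0], [0, 8, 0], [-14, -42, 8]].
The requested entry is 8.

8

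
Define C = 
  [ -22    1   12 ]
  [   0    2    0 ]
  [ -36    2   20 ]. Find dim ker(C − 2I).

C − 2I = [[-24, 1, 12], [0, 0, 0], [-36, 2, 18]].
This matrix has rank 2, so its null space has dimension 3 − 2 = 1.

1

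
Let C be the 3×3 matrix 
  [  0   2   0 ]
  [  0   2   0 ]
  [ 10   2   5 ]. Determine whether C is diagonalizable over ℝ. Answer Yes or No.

Characteristic polynomial: p(s) = s^3 - 7s^2 + 10s = s(s - 5)(s - 2).
All 3 eigenvalues are distinct, so C is diagonalizable.

Yes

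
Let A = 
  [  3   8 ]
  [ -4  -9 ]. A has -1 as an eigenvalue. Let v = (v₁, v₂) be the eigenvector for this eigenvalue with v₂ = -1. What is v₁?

2

A + 1I = [[4, 8], [-4, -8]].
Solving (A + 1I)v = 0 gives the eigenspace spanned by (2, -1).
With v₂ = -1, v = (2, -1), so v₁ = 2.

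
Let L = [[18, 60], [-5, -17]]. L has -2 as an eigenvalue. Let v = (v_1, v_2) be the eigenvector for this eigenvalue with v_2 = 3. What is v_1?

-9

L + 2I = [[20, 60], [-5, -15]].
Solving (L + 2I)v = 0 gives the eigenspace spanned by (-9, 3).
With v_2 = 3, v = (-9, 3), so v_1 = -9.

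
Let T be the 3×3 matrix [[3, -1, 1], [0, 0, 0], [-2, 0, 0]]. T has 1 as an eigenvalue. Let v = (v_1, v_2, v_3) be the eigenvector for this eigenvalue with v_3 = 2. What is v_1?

-1

T − 1I = [[2, -1, 1], [0, -1, 0], [-2, 0, -1]].
Solving (T − 1I)v = 0 gives the eigenspace spanned by (-1, 0, 2).
With v_3 = 2, v = (-1, 0, 2), so v_1 = -1.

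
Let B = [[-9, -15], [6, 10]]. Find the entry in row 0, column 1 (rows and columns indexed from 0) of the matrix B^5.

-15

Characteristic polynomial: μ^2 - μ = μ(μ - 1), so the eigenvalues are 0, 1.
μ=0: eigenvector (-5, 3).
μ=1: eigenvector (3, -2).
P = [[-5, 3], [3, -2]], D = diag(0, 1), P⁻¹ = [[-2, -3], [-3, -5]].
B⁵ = P·diag(0, 1)·P⁻¹ = [[-9, -15], [6, 10]].
The requested entry is -15.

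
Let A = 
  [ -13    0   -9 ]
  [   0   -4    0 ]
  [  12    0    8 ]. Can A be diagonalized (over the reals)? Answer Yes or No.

Yes

Characteristic polynomial: p(λ) = λ^3 + 9λ^2 + 24λ + 16 = (λ + 1)(λ + 4)^2.
λ = -4 has algebraic multiplicity 2; rank(A + 4I) = 1, so geometric multiplicity = 2.
Every eigenvalue has geometric = algebraic multiplicity, so A is diagonalizable.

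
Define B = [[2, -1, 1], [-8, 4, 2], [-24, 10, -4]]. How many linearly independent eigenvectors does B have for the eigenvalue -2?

B + 2I = [[4, -1, 1], [-8, 6, 2], [-24, 10, -2]].
This matrix has rank 2, so its null space has dimension 3 − 2 = 1.

1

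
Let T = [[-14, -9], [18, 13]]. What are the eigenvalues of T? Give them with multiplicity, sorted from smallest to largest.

-5, 4

Characteristic polynomial: p(r) = r^2 + r - 20 = (r - 4)(r + 5).
Roots (with multiplicity): -5, 4.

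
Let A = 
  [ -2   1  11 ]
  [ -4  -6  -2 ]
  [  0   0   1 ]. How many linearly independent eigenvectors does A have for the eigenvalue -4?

A + 4I = [[2, 1, 11], [-4, -2, -2], [0, 0, 5]].
This matrix has rank 2, so its null space has dimension 3 − 2 = 1.

1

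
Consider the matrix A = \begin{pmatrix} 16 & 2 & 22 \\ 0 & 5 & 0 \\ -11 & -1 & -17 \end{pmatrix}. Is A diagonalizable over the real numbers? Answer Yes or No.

No

Characteristic polynomial: p(μ) = μ^3 - 4μ^2 - 35μ + 150 = (μ - 5)^2(μ + 6).
μ = 5 has algebraic multiplicity 2; rank(A − 5I) = 2, so geometric multiplicity = 1.
Geometric multiplicity < algebraic multiplicity, so A is not diagonalizable.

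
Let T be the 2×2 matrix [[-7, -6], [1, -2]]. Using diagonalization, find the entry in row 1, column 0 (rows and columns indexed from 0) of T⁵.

Characteristic polynomial: λ^2 + 9λ + 20 = (λ + 4)(λ + 5), so the eigenvalues are -5, -4.
λ=-4: eigenvector (-2, 1).
λ=-5: eigenvector (3, -1).
P = [[-2, 3], [1, -1]], D = diag(-4, -5), P⁻¹ = [[1, 3], [1, 2]].
T⁵ = P·diag(-1024, -3125)·P⁻¹ = [[-7327, -12606], [2101, 3178]].
The requested entry is 2101.

2101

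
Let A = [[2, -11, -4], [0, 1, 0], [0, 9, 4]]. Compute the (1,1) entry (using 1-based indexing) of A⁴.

16

Characteristic polynomial: λ^3 - 7λ^2 + 14λ - 8 = (λ - 4)(λ - 2)(λ - 1), so the eigenvalues are 1, 2, 4.
λ=1: eigenvector (-1, 1, -3).
λ=2: eigenvector (1, 0, 0).
λ=4: eigenvector (-2, 0, 1).
P = [[-1, 1, -2], [1, 0, 0], [-3, 0, 1]], D = diag(1, 2, 4), P⁻¹ = [[0, 1, 0], [1, 7, 2], [0, 3, 1]].
A⁴ = P·diag(1, 16, 256)·P⁻¹ = [[16, -1425, -480], [0, 1, 0], [0, 765, 256]].
The requested entry is 16.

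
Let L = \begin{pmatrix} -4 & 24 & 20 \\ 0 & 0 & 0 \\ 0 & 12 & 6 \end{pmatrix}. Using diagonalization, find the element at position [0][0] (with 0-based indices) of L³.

Characteristic polynomial: s^3 - 2s^2 - 24s = s(s - 6)(s + 4), so the eigenvalues are -4, 0, 6.
s=-4: eigenvector (1, 0, 0).
s=6: eigenvector (2, 0, 1).
s=0: eigenvector (-4, 1, -2).
P = [[1, 2, -4], [0, 0, 1], [0, 1, -2]], D = diag(-4, 6, 0), P⁻¹ = [[1, 0, -2], [0, 2, 1], [0, 1, 0]].
L³ = P·diag(-64, 216, 0)·P⁻¹ = [[-64, 864, 560], [0, 0, 0], [0, 432, 216]].
The requested entry is -64.

-64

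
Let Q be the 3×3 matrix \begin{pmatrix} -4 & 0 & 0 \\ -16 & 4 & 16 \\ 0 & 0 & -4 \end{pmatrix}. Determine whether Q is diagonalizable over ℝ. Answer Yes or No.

Yes

Characteristic polynomial: p(λ) = λ^3 + 4λ^2 - 16λ - 64 = (λ - 4)(λ + 4)^2.
λ = -4 has algebraic multiplicity 2; rank(Q + 4I) = 1, so geometric multiplicity = 2.
Every eigenvalue has geometric = algebraic multiplicity, so Q is diagonalizable.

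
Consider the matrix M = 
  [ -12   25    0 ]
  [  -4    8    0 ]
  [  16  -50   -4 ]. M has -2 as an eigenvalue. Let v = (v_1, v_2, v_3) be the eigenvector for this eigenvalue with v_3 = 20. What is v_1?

-10

M + 2I = [[-10, 25, 0], [-4, 10, 0], [16, -50, -2]].
Solving (M + 2I)v = 0 gives the eigenspace spanned by (-10, -4, 20).
With v_3 = 20, v = (-10, -4, 20), so v_1 = -10.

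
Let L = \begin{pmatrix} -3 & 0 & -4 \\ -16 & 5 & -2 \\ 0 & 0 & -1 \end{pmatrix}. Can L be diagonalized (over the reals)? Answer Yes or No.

Yes

Characteristic polynomial: p(λ) = λ^3 - λ^2 - 17λ - 15 = (λ - 5)(λ + 1)(λ + 3).
All 3 eigenvalues are distinct, so L is diagonalizable.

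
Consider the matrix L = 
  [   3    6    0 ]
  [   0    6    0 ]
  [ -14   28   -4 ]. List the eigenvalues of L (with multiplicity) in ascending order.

Characteristic polynomial: p(r) = r^3 - 5r^2 - 18r + 72 = (r - 6)(r - 3)(r + 4).
Roots (with multiplicity): -4, 3, 6.

-4, 3, 6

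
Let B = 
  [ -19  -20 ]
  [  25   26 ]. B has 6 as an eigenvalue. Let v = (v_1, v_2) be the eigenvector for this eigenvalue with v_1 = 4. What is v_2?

-5

B − 6I = [[-25, -20], [25, 20]].
Solving (B − 6I)v = 0 gives the eigenspace spanned by (4, -5).
With v_1 = 4, v = (4, -5), so v_2 = -5.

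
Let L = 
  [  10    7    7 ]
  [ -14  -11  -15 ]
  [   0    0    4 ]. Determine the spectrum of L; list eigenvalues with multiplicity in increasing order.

-4, 3, 4

Characteristic polynomial: p(t) = t^3 - 3t^2 - 16t + 48 = (t - 4)(t - 3)(t + 4).
Roots (with multiplicity): -4, 3, 4.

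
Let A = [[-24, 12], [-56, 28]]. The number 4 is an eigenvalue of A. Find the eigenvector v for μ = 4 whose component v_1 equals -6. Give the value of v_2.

A − 4I = [[-28, 12], [-56, 24]].
Solving (A − 4I)v = 0 gives the eigenspace spanned by (-6, -14).
With v_1 = -6, v = (-6, -14), so v_2 = -14.

-14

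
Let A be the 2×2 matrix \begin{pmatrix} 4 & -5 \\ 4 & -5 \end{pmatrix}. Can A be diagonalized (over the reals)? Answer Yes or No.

Characteristic polynomial: p(t) = t^2 + t = t(t + 1).
All 2 eigenvalues are distinct, so A is diagonalizable.

Yes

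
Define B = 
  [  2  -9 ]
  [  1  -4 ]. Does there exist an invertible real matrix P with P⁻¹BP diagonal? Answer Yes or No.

No

Characteristic polynomial: p(μ) = μ^2 + 2μ + 1 = (μ + 1)^2.
μ = -1 has algebraic multiplicity 2; rank(B + 1I) = 1, so geometric multiplicity = 1.
Geometric multiplicity < algebraic multiplicity, so B is not diagonalizable.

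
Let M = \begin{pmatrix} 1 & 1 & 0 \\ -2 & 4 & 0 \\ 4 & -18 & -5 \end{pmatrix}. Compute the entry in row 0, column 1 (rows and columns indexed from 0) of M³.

Characteristic polynomial: λ^3 - 19λ + 30 = (λ - 3)(λ - 2)(λ + 5), so the eigenvalues are -5, 2, 3.
λ=2: eigenvector (1, 1, -2).
λ=3: eigenvector (1, 2, -4).
λ=-5: eigenvector (0, 0, 1).
P = [[1, 1, 0], [1, 2, 0], [-2, -4, 1]], D = diag(2, 3, -5), P⁻¹ = [[2, -1, 0], [-1, 1, 0], [0, 2, 1]].
M³ = P·diag(8, 27, -125)·P⁻¹ = [[-11, 19, 0], [-38, 46, 0], [76, -342, -125]].
The requested entry is 19.

19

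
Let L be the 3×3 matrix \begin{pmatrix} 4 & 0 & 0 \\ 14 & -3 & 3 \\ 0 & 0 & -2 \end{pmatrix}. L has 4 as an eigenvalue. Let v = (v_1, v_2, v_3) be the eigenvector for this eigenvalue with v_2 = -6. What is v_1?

-3

L − 4I = [[0, 0, 0], [14, -7, 3], [0, 0, -6]].
Solving (L − 4I)v = 0 gives the eigenspace spanned by (-3, -6, 0).
With v_2 = -6, v = (-3, -6, 0), so v_1 = -3.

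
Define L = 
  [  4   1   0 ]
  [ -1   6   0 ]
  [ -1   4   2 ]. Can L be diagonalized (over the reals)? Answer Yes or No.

No

Characteristic polynomial: p(r) = r^3 - 12r^2 + 45r - 50 = (r - 5)^2(r - 2).
r = 5 has algebraic multiplicity 2; rank(L − 5I) = 2, so geometric multiplicity = 1.
Geometric multiplicity < algebraic multiplicity, so L is not diagonalizable.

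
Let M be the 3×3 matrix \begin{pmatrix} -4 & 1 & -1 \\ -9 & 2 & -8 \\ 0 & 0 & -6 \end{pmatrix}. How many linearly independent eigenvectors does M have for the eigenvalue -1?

M + 1I = [[-3, 1, -1], [-9, 3, -8], [0, 0, -5]].
This matrix has rank 2, so its null space has dimension 3 − 2 = 1.

1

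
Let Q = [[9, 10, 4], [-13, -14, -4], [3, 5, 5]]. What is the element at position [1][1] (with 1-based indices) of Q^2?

-37

Characteristic polynomial: λ^3 - 13λ + 12 = (λ - 3)(λ - 1)(λ + 4), so the eigenvalues are -4, 1, 3.
λ=1: eigenvector (2, -2, 1).
λ=-4: eigenvector (-2, 3, -1).
λ=3: eigenvector (1, -1, 1).
P = [[2, -2, 1], [-2, 3, -1], [1, -1, 1]], D = diag(1, -4, 3), P⁻¹ = [[2, 1, -1], [1, 1, 0], [-1, 0, 2]].
Q² = P·diag(1, 16, 9)·P⁻¹ = [[-37, -30, 16], [53, 46, -16], [-23, -15, 17]].
The requested entry is -37.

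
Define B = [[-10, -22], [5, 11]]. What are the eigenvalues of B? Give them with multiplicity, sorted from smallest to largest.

Characteristic polynomial: p(λ) = λ^2 - λ = λ(λ - 1).
Roots (with multiplicity): 0, 1.

0, 1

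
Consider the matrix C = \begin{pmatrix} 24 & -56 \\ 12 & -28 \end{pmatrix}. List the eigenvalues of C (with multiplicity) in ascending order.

-4, 0

Characteristic polynomial: p(λ) = λ^2 + 4λ = λ(λ + 4).
Roots (with multiplicity): -4, 0.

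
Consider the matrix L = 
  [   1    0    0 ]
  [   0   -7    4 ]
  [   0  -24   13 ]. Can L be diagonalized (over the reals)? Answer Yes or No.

Characteristic polynomial: p(μ) = μ^3 - 7μ^2 + 11μ - 5 = (μ - 5)(μ - 1)^2.
μ = 1 has algebraic multiplicity 2; rank(L − 1I) = 1, so geometric multiplicity = 2.
Every eigenvalue has geometric = algebraic multiplicity, so L is diagonalizable.

Yes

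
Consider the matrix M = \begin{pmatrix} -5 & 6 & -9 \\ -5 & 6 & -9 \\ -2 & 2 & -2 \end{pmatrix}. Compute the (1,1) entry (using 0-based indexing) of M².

-12

Characteristic polynomial: t^3 + t^2 - 2t = t(t - 1)(t + 2), so the eigenvalues are -2, 0, 1.
t=1: eigenvector (1, 1, 0).
t=0: eigenvector (3, 4, 1).
t=-2: eigenvector (3, 3, 1).
P = [[1, 3, 3], [1, 4, 3], [0, 1, 1]], D = diag(1, 0, -2), P⁻¹ = [[1, 0, -3], [-1, 1, 0], [1, -1, 1]].
M² = P·diag(1, 0, 4)·P⁻¹ = [[13, -12, 9], [13, -12, 9], [4, -4, 4]].
The requested entry is -12.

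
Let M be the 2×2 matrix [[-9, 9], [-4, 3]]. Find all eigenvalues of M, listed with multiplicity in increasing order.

Characteristic polynomial: p(λ) = λ^2 + 6λ + 9 = (λ + 3)^2.
Roots (with multiplicity): -3, -3.

-3, -3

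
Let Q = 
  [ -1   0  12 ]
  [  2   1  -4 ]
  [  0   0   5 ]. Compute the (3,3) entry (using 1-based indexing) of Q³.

Characteristic polynomial: s^3 - 5s^2 - s + 5 = (s - 5)(s - 1)(s + 1), so the eigenvalues are -1, 1, 5.
s=1: eigenvector (0, 1, 0).
s=-1: eigenvector (1, -1, 0).
s=5: eigenvector (2, 0, 1).
P = [[0, 1, 2], [1, -1, 0], [0, 0, 1]], D = diag(1, -1, 5), P⁻¹ = [[1, 1, -2], [1, 0, -2], [0, 0, 1]].
Q³ = P·diag(1, -1, 125)·P⁻¹ = [[-1, 0, 252], [2, 1, -4], [0, 0, 125]].
The requested entry is 125.

125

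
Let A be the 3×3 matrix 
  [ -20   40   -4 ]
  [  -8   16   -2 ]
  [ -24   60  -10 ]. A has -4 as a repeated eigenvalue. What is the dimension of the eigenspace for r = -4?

A + 4I = [[-16, 40, -4], [-8, 20, -2], [-24, 60, -6]].
This matrix has rank 1, so its null space has dimension 3 − 1 = 2.

2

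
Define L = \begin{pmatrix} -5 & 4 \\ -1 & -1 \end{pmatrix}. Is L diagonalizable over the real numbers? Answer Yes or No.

No

Characteristic polynomial: p(t) = t^2 + 6t + 9 = (t + 3)^2.
t = -3 has algebraic multiplicity 2; rank(L + 3I) = 1, so geometric multiplicity = 1.
Geometric multiplicity < algebraic multiplicity, so L is not diagonalizable.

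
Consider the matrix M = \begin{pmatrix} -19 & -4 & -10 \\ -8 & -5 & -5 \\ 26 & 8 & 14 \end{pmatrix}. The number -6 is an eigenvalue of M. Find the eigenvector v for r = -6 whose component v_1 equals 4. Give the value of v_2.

M + 6I = [[-13, -4, -10], [-8, 1, -5], [26, 8, 20]].
Solving (M + 6I)v = 0 gives the eigenspace spanned by (4, 2, -6).
With v_1 = 4, v = (4, 2, -6), so v_2 = 2.

2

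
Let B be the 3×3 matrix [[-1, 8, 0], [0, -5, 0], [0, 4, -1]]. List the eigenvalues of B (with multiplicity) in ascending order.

-5, -1, -1

Characteristic polynomial: p(r) = r^3 + 7r^2 + 11r + 5 = (r + 1)^2(r + 5).
Roots (with multiplicity): -5, -1, -1.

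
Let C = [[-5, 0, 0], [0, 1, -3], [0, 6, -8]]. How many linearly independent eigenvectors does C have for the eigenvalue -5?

2

C + 5I = [[0, 0, 0], [0, 6, -3], [0, 6, -3]].
This matrix has rank 1, so its null space has dimension 3 − 1 = 2.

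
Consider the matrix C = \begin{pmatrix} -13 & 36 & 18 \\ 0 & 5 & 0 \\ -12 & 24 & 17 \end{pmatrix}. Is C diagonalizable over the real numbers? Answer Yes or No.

Characteristic polynomial: p(λ) = λ^3 - 9λ^2 + 15λ + 25 = (λ - 5)^2(λ + 1).
λ = 5 has algebraic multiplicity 2; rank(C − 5I) = 1, so geometric multiplicity = 2.
Every eigenvalue has geometric = algebraic multiplicity, so C is diagonalizable.

Yes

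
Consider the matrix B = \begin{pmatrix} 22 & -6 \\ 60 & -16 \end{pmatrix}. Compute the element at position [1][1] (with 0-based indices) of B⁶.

-36224

Characteristic polynomial: λ^2 - 6λ + 8 = (λ - 4)(λ - 2), so the eigenvalues are 2, 4.
λ=2: eigenvector (3, 10).
λ=4: eigenvector (1, 3).
P = [[3, 1], [10, 3]], D = diag(2, 4), P⁻¹ = [[-3, 1], [10, -3]].
B⁶ = P·diag(64, 4096)·P⁻¹ = [[40384, -12096], [120960, -36224]].
The requested entry is -36224.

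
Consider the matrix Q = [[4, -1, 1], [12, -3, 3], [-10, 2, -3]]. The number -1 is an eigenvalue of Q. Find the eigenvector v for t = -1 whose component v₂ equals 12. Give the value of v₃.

Q + 1I = [[5, -1, 1], [12, -2, 3], [-10, 2, -2]].
Solving (Q + 1I)v = 0 gives the eigenspace spanned by (4, 12, -8).
With v₂ = 12, v = (4, 12, -8), so v₃ = -8.

-8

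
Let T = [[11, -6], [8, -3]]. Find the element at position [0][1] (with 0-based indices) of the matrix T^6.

Characteristic polynomial: s^2 - 8s + 15 = (s - 5)(s - 3), so the eigenvalues are 3, 5.
s=3: eigenvector (3, 4).
s=5: eigenvector (1, 1).
P = [[3, 1], [4, 1]], D = diag(3, 5), P⁻¹ = [[-1, 1], [4, -3]].
T⁶ = P·diag(729, 15625)·P⁻¹ = [[60313, -44688], [59584, -43959]].
The requested entry is -44688.

-44688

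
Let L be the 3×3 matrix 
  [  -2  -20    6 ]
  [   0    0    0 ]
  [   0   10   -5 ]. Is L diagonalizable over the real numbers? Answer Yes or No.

Characteristic polynomial: p(λ) = λ^3 + 7λ^2 + 10λ = λ(λ + 2)(λ + 5).
All 3 eigenvalues are distinct, so L is diagonalizable.

Yes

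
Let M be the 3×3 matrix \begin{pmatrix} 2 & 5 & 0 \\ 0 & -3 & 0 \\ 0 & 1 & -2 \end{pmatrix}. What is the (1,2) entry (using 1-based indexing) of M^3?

Characteristic polynomial: s^3 + 3s^2 - 4s - 12 = (s - 2)(s + 2)(s + 3), so the eigenvalues are -3, -2, 2.
s=2: eigenvector (1, 0, 0).
s=-3: eigenvector (-1, 1, -1).
s=-2: eigenvector (0, 0, 1).
P = [[1, -1, 0], [0, 1, 0], [0, -1, 1]], D = diag(2, -3, -2), P⁻¹ = [[1, 1, 0], [0, 1, 0], [0, 1, 1]].
M³ = P·diag(8, -27, -8)·P⁻¹ = [[8, 35, 0], [0, -27, 0], [0, 19, -8]].
The requested entry is 35.

35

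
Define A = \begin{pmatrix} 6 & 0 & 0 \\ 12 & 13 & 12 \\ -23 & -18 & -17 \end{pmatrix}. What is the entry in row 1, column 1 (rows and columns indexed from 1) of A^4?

Characteristic polynomial: s^3 - 2s^2 - 29s + 30 = (s - 6)(s - 1)(s + 5), so the eigenvalues are -5, 1, 6.
s=6: eigenvector (1, 0, -1).
s=-5: eigenvector (0, -2, 3).
s=1: eigenvector (0, 1, -1).
P = [[1, 0, 0], [0, -2, 1], [-1, 3, -1]], D = diag(6, -5, 1), P⁻¹ = [[1, 0, 0], [1, 1, 1], [2, 3, 2]].
A⁴ = P·diag(1296, 625, 1)·P⁻¹ = [[1296, 0, 0], [-1248, -1247, -1248], [577, 1872, 1873]].
The requested entry is 1296.

1296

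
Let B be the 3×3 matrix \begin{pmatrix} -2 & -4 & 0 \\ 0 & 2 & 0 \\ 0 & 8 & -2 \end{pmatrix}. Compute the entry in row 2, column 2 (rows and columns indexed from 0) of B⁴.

16

Characteristic polynomial: μ^3 + 2μ^2 - 4μ - 8 = (μ - 2)(μ + 2)^2, so the eigenvalues are -2, -2, 2.
μ=-2: eigenvector (1, 0, -1).
μ=2: eigenvector (-1, 1, 2).
μ=-2: eigenvector (1, 0, 0).
P = [[1, -1, 1], [0, 1, 0], [-1, 2, 0]], D = diag(-2, 2, -2), P⁻¹ = [[0, 2, -1], [0, 1, 0], [1, -1, 1]].
B⁴ = P·diag(16, 16, 16)·P⁻¹ = [[16, 0, 0], [0, 16, 0], [0, 0, 16]].
The requested entry is 16.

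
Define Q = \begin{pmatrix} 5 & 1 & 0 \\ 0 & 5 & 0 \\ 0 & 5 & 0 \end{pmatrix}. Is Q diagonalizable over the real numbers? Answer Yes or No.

Characteristic polynomial: p(t) = t^3 - 10t^2 + 25t = t(t - 5)^2.
t = 5 has algebraic multiplicity 2; rank(Q − 5I) = 2, so geometric multiplicity = 1.
Geometric multiplicity < algebraic multiplicity, so Q is not diagonalizable.

No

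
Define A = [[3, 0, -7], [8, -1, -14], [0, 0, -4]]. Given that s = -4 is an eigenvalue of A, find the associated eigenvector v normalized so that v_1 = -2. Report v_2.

A + 4I = [[7, 0, -7], [8, 3, -14], [0, 0, 0]].
Solving (A + 4I)v = 0 gives the eigenspace spanned by (-2, -4, -2).
With v_1 = -2, v = (-2, -4, -2), so v_2 = -4.

-4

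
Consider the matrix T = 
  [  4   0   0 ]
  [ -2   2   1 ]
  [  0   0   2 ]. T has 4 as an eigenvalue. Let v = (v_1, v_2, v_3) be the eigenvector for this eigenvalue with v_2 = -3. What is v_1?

3

T − 4I = [[0, 0, 0], [-2, -2, 1], [0, 0, -2]].
Solving (T − 4I)v = 0 gives the eigenspace spanned by (3, -3, 0).
With v_2 = -3, v = (3, -3, 0), so v_1 = 3.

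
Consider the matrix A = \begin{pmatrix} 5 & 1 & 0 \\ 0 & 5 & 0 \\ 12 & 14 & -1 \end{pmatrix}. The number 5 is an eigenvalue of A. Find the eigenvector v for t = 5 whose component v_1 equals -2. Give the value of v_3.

-4

A − 5I = [[0, 1, 0], [0, 0, 0], [12, 14, -6]].
Solving (A − 5I)v = 0 gives the eigenspace spanned by (-2, 0, -4).
With v_1 = -2, v = (-2, 0, -4), so v_3 = -4.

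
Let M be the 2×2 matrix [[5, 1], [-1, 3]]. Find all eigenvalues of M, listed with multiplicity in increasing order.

4, 4

Characteristic polynomial: p(λ) = λ^2 - 8λ + 16 = (λ - 4)^2.
Roots (with multiplicity): 4, 4.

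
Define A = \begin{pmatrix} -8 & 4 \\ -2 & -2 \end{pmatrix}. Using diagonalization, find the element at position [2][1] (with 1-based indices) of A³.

-152

Characteristic polynomial: λ^2 + 10λ + 24 = (λ + 4)(λ + 6), so the eigenvalues are -6, -4.
λ=-6: eigenvector (2, 1).
λ=-4: eigenvector (-1, -1).
P = [[2, -1], [1, -1]], D = diag(-6, -4), P⁻¹ = [[1, -1], [1, -2]].
A³ = P·diag(-216, -64)·P⁻¹ = [[-368, 304], [-152, 88]].
The requested entry is -152.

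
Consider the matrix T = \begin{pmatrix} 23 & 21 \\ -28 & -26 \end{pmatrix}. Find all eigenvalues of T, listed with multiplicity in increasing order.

-5, 2

Characteristic polynomial: p(r) = r^2 + 3r - 10 = (r - 2)(r + 5).
Roots (with multiplicity): -5, 2.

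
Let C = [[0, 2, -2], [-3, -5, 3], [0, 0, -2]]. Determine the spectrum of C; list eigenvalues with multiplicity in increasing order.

Characteristic polynomial: p(λ) = λ^3 + 7λ^2 + 16λ + 12 = (λ + 2)^2(λ + 3).
Roots (with multiplicity): -3, -2, -2.

-3, -2, -2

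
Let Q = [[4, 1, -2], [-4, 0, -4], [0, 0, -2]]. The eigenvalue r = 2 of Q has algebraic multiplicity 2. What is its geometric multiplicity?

1

Q − 2I = [[2, 1, -2], [-4, -2, -4], [0, 0, -4]].
This matrix has rank 2, so its null space has dimension 3 − 2 = 1.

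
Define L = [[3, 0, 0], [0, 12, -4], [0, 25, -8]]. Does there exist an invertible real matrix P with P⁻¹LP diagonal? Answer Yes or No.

No

Characteristic polynomial: p(λ) = λ^3 - 7λ^2 + 16λ - 12 = (λ - 3)(λ - 2)^2.
λ = 2 has algebraic multiplicity 2; rank(L − 2I) = 2, so geometric multiplicity = 1.
Geometric multiplicity < algebraic multiplicity, so L is not diagonalizable.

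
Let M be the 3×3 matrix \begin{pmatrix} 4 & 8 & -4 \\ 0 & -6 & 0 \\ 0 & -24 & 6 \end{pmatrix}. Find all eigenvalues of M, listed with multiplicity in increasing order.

Characteristic polynomial: p(s) = s^3 - 4s^2 - 36s + 144 = (s - 6)(s - 4)(s + 6).
Roots (with multiplicity): -6, 4, 6.

-6, 4, 6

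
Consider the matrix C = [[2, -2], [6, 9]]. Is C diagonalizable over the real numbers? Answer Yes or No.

Characteristic polynomial: p(t) = t^2 - 11t + 30 = (t - 6)(t - 5).
All 2 eigenvalues are distinct, so C is diagonalizable.

Yes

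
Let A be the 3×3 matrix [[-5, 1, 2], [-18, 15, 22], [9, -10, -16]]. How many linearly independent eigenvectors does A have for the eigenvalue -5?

1

A + 5I = [[0, 1, 2], [-18, 20, 22], [9, -10, -11]].
This matrix has rank 2, so its null space has dimension 3 − 2 = 1.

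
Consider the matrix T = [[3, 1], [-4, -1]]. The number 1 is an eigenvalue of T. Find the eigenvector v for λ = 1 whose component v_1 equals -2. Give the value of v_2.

4

T − 1I = [[2, 1], [-4, -2]].
Solving (T − 1I)v = 0 gives the eigenspace spanned by (-2, 4).
With v_1 = -2, v = (-2, 4), so v_2 = 4.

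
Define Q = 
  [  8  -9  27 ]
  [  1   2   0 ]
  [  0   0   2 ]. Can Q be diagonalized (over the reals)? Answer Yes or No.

Characteristic polynomial: p(t) = t^3 - 12t^2 + 45t - 50 = (t - 5)^2(t - 2).
t = 5 has algebraic multiplicity 2; rank(Q − 5I) = 2, so geometric multiplicity = 1.
Geometric multiplicity < algebraic multiplicity, so Q is not diagonalizable.

No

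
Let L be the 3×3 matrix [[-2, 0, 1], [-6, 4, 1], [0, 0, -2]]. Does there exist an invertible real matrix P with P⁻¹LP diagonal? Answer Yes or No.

Characteristic polynomial: p(λ) = λ^3 - 12λ - 16 = (λ - 4)(λ + 2)^2.
λ = -2 has algebraic multiplicity 2; rank(L + 2I) = 2, so geometric multiplicity = 1.
Geometric multiplicity < algebraic multiplicity, so L is not diagonalizable.

No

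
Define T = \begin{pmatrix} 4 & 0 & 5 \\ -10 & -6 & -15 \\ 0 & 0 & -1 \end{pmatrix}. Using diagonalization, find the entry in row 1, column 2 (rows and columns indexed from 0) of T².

55

Characteristic polynomial: λ^3 + 3λ^2 - 22λ - 24 = (λ - 4)(λ + 1)(λ + 6), so the eigenvalues are -6, -1, 4.
λ=4: eigenvector (1, -1, 0).
λ=-6: eigenvector (0, 1, 0).
λ=-1: eigenvector (-1, -1, 1).
P = [[1, 0, -1], [-1, 1, -1], [0, 0, 1]], D = diag(4, -6, -1), P⁻¹ = [[1, 0, 1], [1, 1, 2], [0, 0, 1]].
T² = P·diag(16, 36, 1)·P⁻¹ = [[16, 0, 15], [20, 36, 55], [0, 0, 1]].
The requested entry is 55.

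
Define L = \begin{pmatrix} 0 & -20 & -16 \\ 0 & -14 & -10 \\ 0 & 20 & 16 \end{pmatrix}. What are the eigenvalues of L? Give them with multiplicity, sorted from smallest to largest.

Characteristic polynomial: p(μ) = μ^3 - 2μ^2 - 24μ = μ(μ - 6)(μ + 4).
Roots (with multiplicity): -4, 0, 6.

-4, 0, 6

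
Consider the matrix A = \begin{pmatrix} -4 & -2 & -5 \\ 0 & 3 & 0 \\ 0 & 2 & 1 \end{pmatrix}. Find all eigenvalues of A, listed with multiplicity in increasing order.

-4, 1, 3

Characteristic polynomial: p(t) = t^3 - 13t + 12 = (t - 3)(t - 1)(t + 4).
Roots (with multiplicity): -4, 1, 3.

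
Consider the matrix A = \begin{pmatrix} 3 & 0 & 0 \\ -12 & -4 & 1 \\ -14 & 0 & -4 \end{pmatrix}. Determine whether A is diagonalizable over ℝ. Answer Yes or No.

Characteristic polynomial: p(s) = s^3 + 5s^2 - 8s - 48 = (s - 3)(s + 4)^2.
s = -4 has algebraic multiplicity 2; rank(A + 4I) = 2, so geometric multiplicity = 1.
Geometric multiplicity < algebraic multiplicity, so A is not diagonalizable.

No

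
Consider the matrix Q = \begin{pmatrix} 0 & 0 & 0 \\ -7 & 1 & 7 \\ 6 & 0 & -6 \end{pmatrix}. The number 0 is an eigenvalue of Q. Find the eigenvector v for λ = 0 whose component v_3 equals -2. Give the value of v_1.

-2

Q = [[0, 0, 0], [-7, 1, 7], [6, 0, -6]].
Solving (Q)v = 0 gives the eigenspace spanned by (-2, 0, -2).
With v_3 = -2, v = (-2, 0, -2), so v_1 = -2.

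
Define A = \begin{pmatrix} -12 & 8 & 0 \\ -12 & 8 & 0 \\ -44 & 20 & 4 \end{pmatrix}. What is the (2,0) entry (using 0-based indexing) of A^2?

112

Characteristic polynomial: t^3 - 16t = t(t - 4)(t + 4), so the eigenvalues are -4, 0, 4.
t=-4: eigenvector (1, 1, 3).
t=0: eigenvector (2, 3, 7).
t=4: eigenvector (0, 0, 1).
P = [[1, 2, 0], [1, 3, 0], [3, 7, 1]], D = diag(-4, 0, 4), P⁻¹ = [[3, -2, 0], [-1, 1, 0], [-2, -1, 1]].
A² = P·diag(16, 0, 16)·P⁻¹ = [[48, -32, 0], [48, -32, 0], [112, -112, 16]].
The requested entry is 112.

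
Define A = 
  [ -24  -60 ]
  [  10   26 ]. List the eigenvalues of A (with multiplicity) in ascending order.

-4, 6

Characteristic polynomial: p(s) = s^2 - 2s - 24 = (s - 6)(s + 4).
Roots (with multiplicity): -4, 6.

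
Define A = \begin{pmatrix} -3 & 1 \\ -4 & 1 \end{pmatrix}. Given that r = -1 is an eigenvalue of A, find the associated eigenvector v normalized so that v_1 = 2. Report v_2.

A + 1I = [[-2, 1], [-4, 2]].
Solving (A + 1I)v = 0 gives the eigenspace spanned by (2, 4).
With v_1 = 2, v = (2, 4), so v_2 = 4.

4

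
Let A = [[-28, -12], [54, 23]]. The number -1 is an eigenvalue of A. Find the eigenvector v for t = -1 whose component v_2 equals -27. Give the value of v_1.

12

A + 1I = [[-27, -12], [54, 24]].
Solving (A + 1I)v = 0 gives the eigenspace spanned by (12, -27).
With v_2 = -27, v = (12, -27), so v_1 = 12.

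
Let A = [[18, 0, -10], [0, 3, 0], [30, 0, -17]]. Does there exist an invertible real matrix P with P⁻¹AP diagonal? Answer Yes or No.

Yes

Characteristic polynomial: p(μ) = μ^3 - 4μ^2 - 3μ + 18 = (μ - 3)^2(μ + 2).
μ = 3 has algebraic multiplicity 2; rank(A − 3I) = 1, so geometric multiplicity = 2.
Every eigenvalue has geometric = algebraic multiplicity, so A is diagonalizable.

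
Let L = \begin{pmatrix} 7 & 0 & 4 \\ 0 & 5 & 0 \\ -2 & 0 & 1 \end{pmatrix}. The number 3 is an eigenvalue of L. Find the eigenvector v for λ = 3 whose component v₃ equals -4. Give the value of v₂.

L − 3I = [[4, 0, 4], [0, 2, 0], [-2, 0, -2]].
Solving (L − 3I)v = 0 gives the eigenspace spanned by (4, 0, -4).
With v₃ = -4, v = (4, 0, -4), so v₂ = 0.

0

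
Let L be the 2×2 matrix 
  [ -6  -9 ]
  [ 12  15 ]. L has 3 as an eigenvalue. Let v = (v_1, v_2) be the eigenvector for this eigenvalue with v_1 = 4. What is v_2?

-4

L − 3I = [[-9, -9], [12, 12]].
Solving (L − 3I)v = 0 gives the eigenspace spanned by (4, -4).
With v_1 = 4, v = (4, -4), so v_2 = -4.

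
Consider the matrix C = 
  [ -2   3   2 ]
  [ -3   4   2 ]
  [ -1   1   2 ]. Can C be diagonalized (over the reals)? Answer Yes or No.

Characteristic polynomial: p(μ) = μ^3 - 4μ^2 + 5μ - 2 = (μ - 2)(μ - 1)^2.
μ = 1 has algebraic multiplicity 2; rank(C − 1I) = 2, so geometric multiplicity = 1.
Geometric multiplicity < algebraic multiplicity, so C is not diagonalizable.

No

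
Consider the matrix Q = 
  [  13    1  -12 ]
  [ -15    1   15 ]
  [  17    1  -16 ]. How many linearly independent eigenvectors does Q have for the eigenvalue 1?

1

Q − 1I = [[12, 1, -12], [-15, 0, 15], [17, 1, -17]].
This matrix has rank 2, so its null space has dimension 3 − 2 = 1.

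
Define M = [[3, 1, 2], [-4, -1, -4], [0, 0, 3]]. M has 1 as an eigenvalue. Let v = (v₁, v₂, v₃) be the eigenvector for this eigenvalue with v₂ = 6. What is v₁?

-3

M − 1I = [[2, 1, 2], [-4, -2, -4], [0, 0, 2]].
Solving (M − 1I)v = 0 gives the eigenspace spanned by (-3, 6, 0).
With v₂ = 6, v = (-3, 6, 0), so v₁ = -3.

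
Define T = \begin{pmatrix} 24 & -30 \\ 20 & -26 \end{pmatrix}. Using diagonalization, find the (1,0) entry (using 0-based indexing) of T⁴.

Characteristic polynomial: s^2 + 2s - 24 = (s - 4)(s + 6), so the eigenvalues are -6, 4.
s=4: eigenvector (3, 2).
s=-6: eigenvector (1, 1).
P = [[3, 1], [2, 1]], D = diag(4, -6), P⁻¹ = [[1, -1], [-2, 3]].
T⁴ = P·diag(256, 1296)·P⁻¹ = [[-1824, 3120], [-2080, 3376]].
The requested entry is -2080.

-2080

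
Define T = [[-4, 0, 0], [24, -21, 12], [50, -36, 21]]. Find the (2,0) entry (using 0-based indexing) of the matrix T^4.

Characteristic polynomial: r^3 + 4r^2 - 9r - 36 = (r - 3)(r + 3)(r + 4), so the eigenvalues are -4, -3, 3.
r=-4: eigenvector (1, 0, -2).
r=3: eigenvector (0, 1, 2).
r=-3: eigenvector (0, -2, -3).
P = [[1, 0, 0], [0, 1, -2], [-2, 2, -3]], D = diag(-4, 3, -3), P⁻¹ = [[1, 0, 0], [4, -3, 2], [2, -2, 1]].
T⁴ = P·diag(256, 81, 81)·P⁻¹ = [[256, 0, 0], [0, 81, 0], [-350, 0, 81]].
The requested entry is -350.

-350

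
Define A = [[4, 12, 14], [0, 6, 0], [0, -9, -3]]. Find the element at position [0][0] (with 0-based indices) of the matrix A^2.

Characteristic polynomial: μ^3 - 7μ^2 - 6μ + 72 = (μ - 6)(μ - 4)(μ + 3), so the eigenvalues are -3, 4, 6.
μ=6: eigenvector (1, -1, 1).
μ=4: eigenvector (1, 0, 0).
μ=-3: eigenvector (-2, 0, 1).
P = [[1, 1, -2], [-1, 0, 0], [1, 0, 1]], D = diag(6, 4, -3), P⁻¹ = [[0, -1, 0], [1, 3, 2], [0, 1, 1]].
A² = P·diag(36, 16, 9)·P⁻¹ = [[16, -6, 14], [0, 36, 0], [0, -27, 9]].
The requested entry is 16.

16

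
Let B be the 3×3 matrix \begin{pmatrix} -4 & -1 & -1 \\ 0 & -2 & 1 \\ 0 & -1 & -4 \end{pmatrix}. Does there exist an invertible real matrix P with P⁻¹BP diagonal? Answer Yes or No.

Characteristic polynomial: p(s) = s^3 + 10s^2 + 33s + 36 = (s + 3)^2(s + 4).
s = -3 has algebraic multiplicity 2; rank(B + 3I) = 2, so geometric multiplicity = 1.
Geometric multiplicity < algebraic multiplicity, so B is not diagonalizable.

No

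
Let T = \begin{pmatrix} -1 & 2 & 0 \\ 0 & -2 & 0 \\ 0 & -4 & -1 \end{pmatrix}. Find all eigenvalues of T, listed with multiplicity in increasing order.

Characteristic polynomial: p(r) = r^3 + 4r^2 + 5r + 2 = (r + 1)^2(r + 2).
Roots (with multiplicity): -2, -1, -1.

-2, -1, -1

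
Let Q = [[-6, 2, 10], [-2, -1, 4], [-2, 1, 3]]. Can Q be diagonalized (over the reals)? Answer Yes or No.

No

Characteristic polynomial: p(μ) = μ^3 + 4μ^2 + 5μ + 2 = (μ + 1)^2(μ + 2).
μ = -1 has algebraic multiplicity 2; rank(Q + 1I) = 2, so geometric multiplicity = 1.
Geometric multiplicity < algebraic multiplicity, so Q is not diagonalizable.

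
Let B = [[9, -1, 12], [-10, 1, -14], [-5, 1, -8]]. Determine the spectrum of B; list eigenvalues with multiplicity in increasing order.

-1, -1, 4

Characteristic polynomial: p(r) = r^3 - 2r^2 - 7r - 4 = (r - 4)(r + 1)^2.
Roots (with multiplicity): -1, -1, 4.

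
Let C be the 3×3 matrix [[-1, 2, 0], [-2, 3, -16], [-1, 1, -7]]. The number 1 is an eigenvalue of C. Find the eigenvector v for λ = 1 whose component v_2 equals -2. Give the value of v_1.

-2

C − 1I = [[-2, 2, 0], [-2, 2, -16], [-1, 1, -8]].
Solving (C − 1I)v = 0 gives the eigenspace spanned by (-2, -2, 0).
With v_2 = -2, v = (-2, -2, 0), so v_1 = -2.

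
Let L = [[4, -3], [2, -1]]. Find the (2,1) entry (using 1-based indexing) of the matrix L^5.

62

Characteristic polynomial: r^2 - 3r + 2 = (r - 2)(r - 1), so the eigenvalues are 1, 2.
r=1: eigenvector (1, 1).
r=2: eigenvector (-3, -2).
P = [[1, -3], [1, -2]], D = diag(1, 2), P⁻¹ = [[-2, 3], [-1, 1]].
L⁵ = P·diag(1, 32)·P⁻¹ = [[94, -93], [62, -61]].
The requested entry is 62.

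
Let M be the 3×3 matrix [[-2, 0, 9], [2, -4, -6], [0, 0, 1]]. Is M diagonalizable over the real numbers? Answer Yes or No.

Yes

Characteristic polynomial: p(t) = t^3 + 5t^2 + 2t - 8 = (t - 1)(t + 2)(t + 4).
All 3 eigenvalues are distinct, so M is diagonalizable.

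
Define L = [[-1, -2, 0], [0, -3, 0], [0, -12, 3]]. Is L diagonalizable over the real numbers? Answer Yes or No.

Characteristic polynomial: p(λ) = λ^3 + λ^2 - 9λ - 9 = (λ - 3)(λ + 1)(λ + 3).
All 3 eigenvalues are distinct, so L is diagonalizable.

Yes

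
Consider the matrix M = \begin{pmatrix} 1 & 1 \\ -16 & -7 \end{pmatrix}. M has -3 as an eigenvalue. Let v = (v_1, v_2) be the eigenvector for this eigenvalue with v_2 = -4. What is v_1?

1

M + 3I = [[4, 1], [-16, -4]].
Solving (M + 3I)v = 0 gives the eigenspace spanned by (1, -4).
With v_2 = -4, v = (1, -4), so v_1 = 1.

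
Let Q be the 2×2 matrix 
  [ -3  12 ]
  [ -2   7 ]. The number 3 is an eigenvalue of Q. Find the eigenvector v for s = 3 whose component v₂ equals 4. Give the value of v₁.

8

Q − 3I = [[-6, 12], [-2, 4]].
Solving (Q − 3I)v = 0 gives the eigenspace spanned by (8, 4).
With v₂ = 4, v = (8, 4), so v₁ = 8.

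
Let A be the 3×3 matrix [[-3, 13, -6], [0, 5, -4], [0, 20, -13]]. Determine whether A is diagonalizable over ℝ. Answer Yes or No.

No

Characteristic polynomial: p(s) = s^3 + 11s^2 + 39s + 45 = (s + 3)^2(s + 5).
s = -3 has algebraic multiplicity 2; rank(A + 3I) = 2, so geometric multiplicity = 1.
Geometric multiplicity < algebraic multiplicity, so A is not diagonalizable.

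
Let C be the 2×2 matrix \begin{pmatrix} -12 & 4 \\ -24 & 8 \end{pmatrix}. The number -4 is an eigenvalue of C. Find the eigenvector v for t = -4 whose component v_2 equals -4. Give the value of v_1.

C + 4I = [[-8, 4], [-24, 12]].
Solving (C + 4I)v = 0 gives the eigenspace spanned by (-2, -4).
With v_2 = -4, v = (-2, -4), so v_1 = -2.

-2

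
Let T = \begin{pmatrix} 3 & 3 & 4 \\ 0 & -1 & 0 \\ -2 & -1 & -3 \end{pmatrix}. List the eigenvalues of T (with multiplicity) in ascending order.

-1, -1, 1

Characteristic polynomial: p(λ) = λ^3 + λ^2 - λ - 1 = (λ - 1)(λ + 1)^2.
Roots (with multiplicity): -1, -1, 1.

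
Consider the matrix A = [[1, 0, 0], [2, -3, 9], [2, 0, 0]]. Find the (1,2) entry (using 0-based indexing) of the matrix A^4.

Characteristic polynomial: r^3 + 2r^2 - 3r = r(r - 1)(r + 3), so the eigenvalues are -3, 0, 1.
r=1: eigenvector (1, 5, 2).
r=-3: eigenvector (0, 1, 0).
r=0: eigenvector (0, 3, 1).
P = [[1, 0, 0], [5, 1, 3], [2, 0, 1]], D = diag(1, -3, 0), P⁻¹ = [[1, 0, 0], [1, 1, -3], [-2, 0, 1]].
A⁴ = P·diag(1, 81, 0)·P⁻¹ = [[1, 0, 0], [86, 81, -243], [2, 0, 0]].
The requested entry is -243.

-243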